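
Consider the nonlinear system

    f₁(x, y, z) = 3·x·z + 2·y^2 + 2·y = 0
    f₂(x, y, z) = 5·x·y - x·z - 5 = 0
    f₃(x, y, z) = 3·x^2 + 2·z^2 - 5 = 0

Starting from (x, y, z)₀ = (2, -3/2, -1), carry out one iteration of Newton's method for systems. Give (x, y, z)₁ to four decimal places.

At (2, -3/2, -1): F = (-4.5000, -18.0000, 9.0000).
Jacobian J = [[3·z, 4·y + 2, 3·x], [5·y - z, 5·x, -x], [6·x, 0, 4·z]].
At the point, J = [[-3.0000, -4.0000, 6.0000], [-6.5000, 10.0000, -2.0000], [12.0000, 0.0000, -4.0000]] (det J = -400.0000).
Solving J·Δ = −F gives Δ = (0.0000, 2.2500, 2.2500).
Then the next iterate is (x, y, z)₁ = (2.0000, 0.7500, 1.2500).

(2.0000, 0.7500, 1.2500)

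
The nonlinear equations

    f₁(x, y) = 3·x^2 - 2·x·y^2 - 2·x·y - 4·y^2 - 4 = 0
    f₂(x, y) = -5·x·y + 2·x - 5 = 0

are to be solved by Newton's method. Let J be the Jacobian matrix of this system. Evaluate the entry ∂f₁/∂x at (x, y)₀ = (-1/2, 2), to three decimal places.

-15.000

∂f₁/∂x = 6·x - 2·y^2 - 2·y.
At (-1/2, 2) this is -15.000.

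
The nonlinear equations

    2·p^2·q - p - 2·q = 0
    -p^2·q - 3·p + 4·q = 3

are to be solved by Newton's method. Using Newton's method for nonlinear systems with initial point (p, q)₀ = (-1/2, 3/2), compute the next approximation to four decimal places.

At (-1/2, 3/2): F = (-1.7500, 4.1250).
Jacobian J = [[4·p·q - 1, 2·p^2 - 2], [-2·p·q - 3, -p^2 + 4]].
At the point, J = [[-4.0000, -1.5000], [-1.5000, 3.7500]] (det J = -17.2500).
Solving J·Δ = −F gives Δ = (-0.0217, -1.1087).
Then the next iterate is (p, q)₁ = (-0.5217, 0.3913).

(-0.5217, 0.3913)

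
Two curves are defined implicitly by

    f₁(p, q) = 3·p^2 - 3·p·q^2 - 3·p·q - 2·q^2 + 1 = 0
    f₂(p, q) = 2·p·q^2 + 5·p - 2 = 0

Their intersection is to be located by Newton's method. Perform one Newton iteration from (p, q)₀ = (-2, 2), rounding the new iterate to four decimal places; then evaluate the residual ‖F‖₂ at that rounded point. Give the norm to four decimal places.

17.7873

At (-2, 2): F = (41.0000, -28.0000).
Jacobian J = [[6·p - 3·q^2 - 3·q, -6·p·q - 3·p - 4·q], [2·q^2 + 5, 4·p·q]].
At the point, J = [[-30.0000, 22.0000], [13.0000, -16.0000]] (det J = 194.0000).
Solving J·Δ = −F gives Δ = (0.2062, -1.5825).
Then the next iterate is (p, q)₁ = (-1.7938, 0.4175).
Re-evaluating at (-1.7938, 0.4175): F = (13.489289, -11.594341), so ‖F‖₂ = 17.7873.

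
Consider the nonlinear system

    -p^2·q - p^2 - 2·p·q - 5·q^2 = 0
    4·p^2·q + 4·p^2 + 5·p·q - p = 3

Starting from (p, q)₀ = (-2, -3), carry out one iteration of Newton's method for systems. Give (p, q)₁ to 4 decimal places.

(-2.4146, -1.3943)

At (-2, -3): F = (-49.0000, -3.0000).
Jacobian J = [[-2·p·q - 2·p - 2·q, -p^2 - 2·p - 10·q], [8·p·q + 8·p + 5·q - 1, 4·p^2 + 5·p]].
At the point, J = [[-2.0000, 30.0000], [16.0000, 6.0000]] (det J = -492.0000).
Solving J·Δ = −F gives Δ = (-0.4146, 1.6057).
Then the next iterate is (p, q)₁ = (-2.4146, -1.3943).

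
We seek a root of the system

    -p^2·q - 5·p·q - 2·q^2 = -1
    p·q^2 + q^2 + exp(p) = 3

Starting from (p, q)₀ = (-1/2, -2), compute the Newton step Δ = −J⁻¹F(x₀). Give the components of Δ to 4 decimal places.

(0.4276, 0.7882)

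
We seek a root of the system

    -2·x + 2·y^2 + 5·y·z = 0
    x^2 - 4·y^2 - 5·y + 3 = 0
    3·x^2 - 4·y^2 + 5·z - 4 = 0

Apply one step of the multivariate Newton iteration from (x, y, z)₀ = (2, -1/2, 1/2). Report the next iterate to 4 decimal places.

(0.4821, 1.9286, 0.3000)

At (2, -1/2, 1/2): F = (-4.7500, 8.5000, 9.5000).
Jacobian J = [[-2, 4·y + 5·z, 5·y], [2·x, -8·y - 5, 0], [6·x, -8·y, 5]].
At the point, J = [[-2.0000, 0.5000, -2.5000], [4.0000, -1.0000, 0.0000], [12.0000, 4.0000, 5.0000]] (det J = -70.0000).
Solving J·Δ = −F gives Δ = (-1.5179, 2.4286, -0.2000).
Then the next iterate is (x, y, z)₁ = (0.4821, 1.9286, 0.3000).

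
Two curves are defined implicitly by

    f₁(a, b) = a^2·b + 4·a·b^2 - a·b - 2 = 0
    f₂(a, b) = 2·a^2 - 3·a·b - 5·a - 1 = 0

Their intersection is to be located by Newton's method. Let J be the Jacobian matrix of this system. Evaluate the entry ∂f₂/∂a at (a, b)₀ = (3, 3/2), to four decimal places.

2.5000

∂f₂/∂a = 4·a - 3·b - 5.
At (3, 3/2) this is 2.5000.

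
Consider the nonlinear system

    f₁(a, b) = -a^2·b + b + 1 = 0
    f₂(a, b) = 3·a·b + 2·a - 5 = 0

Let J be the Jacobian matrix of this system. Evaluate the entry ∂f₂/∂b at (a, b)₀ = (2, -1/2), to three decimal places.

6.000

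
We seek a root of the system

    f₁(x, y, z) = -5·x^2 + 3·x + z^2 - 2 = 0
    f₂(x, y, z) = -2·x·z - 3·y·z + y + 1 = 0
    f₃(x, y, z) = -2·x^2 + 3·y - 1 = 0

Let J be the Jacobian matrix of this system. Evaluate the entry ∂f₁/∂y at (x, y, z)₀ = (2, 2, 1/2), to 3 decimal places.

0.000

∂f₁/∂y = 0.
At (2, 2, 1/2) this is 0.000.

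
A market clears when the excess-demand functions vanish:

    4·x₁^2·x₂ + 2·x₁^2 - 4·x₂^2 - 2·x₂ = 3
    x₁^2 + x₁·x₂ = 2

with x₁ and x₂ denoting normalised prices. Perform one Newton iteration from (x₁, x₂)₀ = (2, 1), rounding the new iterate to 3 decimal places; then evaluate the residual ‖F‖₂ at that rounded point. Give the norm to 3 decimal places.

At (2, 1): F = (15.000, 4.000).
Jacobian J = [[8·x₁·x₂ + 4·x₁, 4·x₁^2 - 8·x₂ - 2], [2·x₁ + x₂, x₁]].
At the point, J = [[24.000, 6.000], [5.000, 2.000]] (det J = 18.000).
Solving J·Δ = −F gives Δ = (-0.333, -1.167).
Then the next iterate is (x₁, x₂)₁ = (1.667, -0.167).
Re-evaluating at (1.667, -0.167): F = (0.92392, 0.50050), so ‖F‖₂ = 1.051.

1.051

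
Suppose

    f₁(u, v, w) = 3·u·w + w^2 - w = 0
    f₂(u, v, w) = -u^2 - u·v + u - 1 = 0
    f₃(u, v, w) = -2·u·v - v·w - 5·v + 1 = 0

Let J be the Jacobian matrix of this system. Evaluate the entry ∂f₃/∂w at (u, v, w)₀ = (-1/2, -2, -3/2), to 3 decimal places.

∂f₃/∂w = -v.
At (-1/2, -2, -3/2) this is 2.000.

2.000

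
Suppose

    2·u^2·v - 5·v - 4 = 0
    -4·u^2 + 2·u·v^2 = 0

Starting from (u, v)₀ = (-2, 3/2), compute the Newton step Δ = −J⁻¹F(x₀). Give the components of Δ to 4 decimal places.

(-0.8364, -3.5121)

At (-2, 3/2): F = (0.5000, -25.0000).
Jacobian J = [[4·u·v, 2·u^2 - 5], [-8·u + 2·v^2, 4·u·v]].
At the point, J = [[-12.0000, 3.0000], [20.5000, -12.0000]] (det J = 82.5000).
Solving J·Δ = −F gives Δ = (-0.8364, -3.5121).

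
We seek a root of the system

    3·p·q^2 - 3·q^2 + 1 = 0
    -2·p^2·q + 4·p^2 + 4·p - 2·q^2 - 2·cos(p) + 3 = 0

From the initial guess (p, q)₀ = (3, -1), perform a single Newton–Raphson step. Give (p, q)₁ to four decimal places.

At (3, -1): F = (7.0000, 68.979985).
Jacobian J = [[3·q^2, 6·p·q - 6·q], [-4·p·q + 8·p + 2·sin(p) + 4, -2·p^2 - 4·q]].
At the point, J = [[3.0000, -12.0000], [40.282240, -14.0000]] (det J = 441.386880).
Solving J·Δ = −F gives Δ = (-1.6533, 0.1700).
Then the next iterate is (p, q)₁ = (1.3467, -0.8300).

(1.3467, -0.8300)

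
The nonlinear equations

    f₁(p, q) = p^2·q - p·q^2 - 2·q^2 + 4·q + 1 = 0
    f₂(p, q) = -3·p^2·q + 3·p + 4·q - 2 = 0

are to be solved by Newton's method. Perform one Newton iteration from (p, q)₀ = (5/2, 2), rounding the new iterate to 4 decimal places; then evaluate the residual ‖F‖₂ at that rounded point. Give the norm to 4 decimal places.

5.6228

At (5/2, 2): F = (3.5000, -24.0000).
Jacobian J = [[2·p·q - q^2, p^2 - 2·p·q - 4·q + 4], [-6·p·q + 3, -3·p^2 + 4]].
At the point, J = [[6.0000, -7.7500], [-27.0000, -14.7500]] (det J = -297.7500).
Solving J·Δ = −F gives Δ = (-0.7981, -0.1662).
Then the next iterate is (p, q)₁ = (1.7019, 1.8338).
Re-evaluating at (1.7019, 1.8338): F = (1.197903, -5.493705), so ‖F‖₂ = 5.6228.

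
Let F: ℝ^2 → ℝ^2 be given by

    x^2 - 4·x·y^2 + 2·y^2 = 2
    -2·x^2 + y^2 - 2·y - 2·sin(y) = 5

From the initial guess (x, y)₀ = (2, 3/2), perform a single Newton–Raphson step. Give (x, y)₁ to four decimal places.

(0.0223, 1.4105)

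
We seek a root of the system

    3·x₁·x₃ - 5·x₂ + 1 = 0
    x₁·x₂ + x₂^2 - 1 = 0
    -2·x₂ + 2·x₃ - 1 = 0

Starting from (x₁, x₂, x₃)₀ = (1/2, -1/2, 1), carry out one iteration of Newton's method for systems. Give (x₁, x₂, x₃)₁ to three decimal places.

At (1/2, -1/2, 1): F = (5.000, -1.000, 2.000).
Jacobian J = [[3·x₃, -5, 3·x₁], [x₂, x₁ + 2·x₂, 0], [0, -2, 2]].
At the point, J = [[3.000, -5.000, 1.500], [-0.500, -0.500, 0.000], [0.000, -2.000, 2.000]] (det J = -6.500).
Solving J·Δ = −F gives Δ = (-1.615, -0.385, -1.385).
Then the next iterate is (x₁, x₂, x₃)₁ = (-1.115, -0.885, -0.385).

(-1.115, -0.885, -0.385)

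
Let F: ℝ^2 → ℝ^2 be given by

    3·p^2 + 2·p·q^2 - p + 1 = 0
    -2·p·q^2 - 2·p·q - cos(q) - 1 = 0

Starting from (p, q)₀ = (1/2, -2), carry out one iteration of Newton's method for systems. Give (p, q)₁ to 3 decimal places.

(0.369, -1.014)

At (1/2, -2): F = (5.250, -2.58385).
Jacobian J = [[6·p + 2·q^2 - 1, 4·p·q], [-2·q^2 - 2·q, -4·p·q - 2·p + sin(q)]].
At the point, J = [[10.000, -4.000], [-4.000, 2.09070]] (det J = 4.90703).
Solving J·Δ = −F gives Δ = (-0.131, 0.986).
Then the next iterate is (p, q)₁ = (0.369, -1.014).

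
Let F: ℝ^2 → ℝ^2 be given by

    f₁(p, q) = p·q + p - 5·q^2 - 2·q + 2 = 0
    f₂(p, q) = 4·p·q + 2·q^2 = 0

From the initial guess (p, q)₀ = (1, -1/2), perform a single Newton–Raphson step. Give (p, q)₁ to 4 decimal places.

At (1, -1/2): F = (2.2500, -1.5000).
Jacobian J = [[q + 1, p - 10·q - 2], [4·q, 4·p + 4·q]].
At the point, J = [[0.5000, 4.0000], [-2.0000, 2.0000]] (det J = 9.0000).
Solving J·Δ = −F gives Δ = (-1.1667, -0.4167).
Then the next iterate is (p, q)₁ = (-0.1667, -0.9167).

(-0.1667, -0.9167)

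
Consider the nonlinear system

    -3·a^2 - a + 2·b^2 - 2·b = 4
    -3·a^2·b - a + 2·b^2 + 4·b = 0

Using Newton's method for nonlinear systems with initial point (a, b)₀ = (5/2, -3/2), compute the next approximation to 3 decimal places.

(1.386, -1.491)

At (5/2, -3/2): F = (-17.750, 24.125).
Jacobian J = [[-6·a - 1, 4·b - 2], [-6·a·b - 1, -3·a^2 + 4·b + 4]].
At the point, J = [[-16.000, -8.000], [21.500, -20.750]] (det J = 504.000).
Solving J·Δ = −F gives Δ = (-1.114, 0.009).
Then the next iterate is (a, b)₁ = (1.386, -1.491).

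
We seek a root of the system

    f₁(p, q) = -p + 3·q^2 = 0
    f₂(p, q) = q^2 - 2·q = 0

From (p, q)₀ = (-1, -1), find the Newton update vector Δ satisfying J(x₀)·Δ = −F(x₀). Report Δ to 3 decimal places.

(-0.500, 0.750)

At (-1, -1): F = (4.000, 3.000).
Jacobian J = [[-1, 6·q], [0, 2·q - 2]].
At the point, J = [[-1.000, -6.000], [0.000, -4.000]] (det J = 4.000).
Solving J·Δ = −F gives Δ = (-0.500, 0.750).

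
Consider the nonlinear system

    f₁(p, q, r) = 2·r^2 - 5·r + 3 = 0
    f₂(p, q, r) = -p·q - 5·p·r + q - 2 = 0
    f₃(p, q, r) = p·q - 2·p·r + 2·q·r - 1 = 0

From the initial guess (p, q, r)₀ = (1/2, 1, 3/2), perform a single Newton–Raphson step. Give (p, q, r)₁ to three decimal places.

At (1/2, 1, 3/2): F = (0.000, -5.250, 1.000).
Jacobian J = [[0, 0, 4·r - 5], [-q - 5·r, -p + 1, -5·p], [q - 2·r, p + 2·r, -2·p + 2·q]].
At the point, J = [[0.000, 0.000, 1.000], [-8.500, 0.500, -2.500], [-2.000, 3.500, 1.000]] (det J = -28.750).
Solving J·Δ = −F gives Δ = (-0.657, -0.661, 0.000).
Then the next iterate is (p, q, r)₁ = (-0.157, 0.339, 1.500).

(-0.157, 0.339, 1.500)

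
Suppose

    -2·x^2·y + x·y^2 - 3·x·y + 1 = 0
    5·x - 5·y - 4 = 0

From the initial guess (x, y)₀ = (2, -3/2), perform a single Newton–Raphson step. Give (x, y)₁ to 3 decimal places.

At (2, -3/2): F = (26.500, 13.500).
Jacobian J = [[-4·x·y + y^2 - 3·y, -2·x^2 + 2·x·y - 3·x], [5, -5]].
At the point, J = [[18.750, -20.000], [5.000, -5.000]] (det J = 6.250).
Solving J·Δ = −F gives Δ = (-22.000, -19.300).
Then the next iterate is (x, y)₁ = (-20.000, -20.800).

(-20.000, -20.800)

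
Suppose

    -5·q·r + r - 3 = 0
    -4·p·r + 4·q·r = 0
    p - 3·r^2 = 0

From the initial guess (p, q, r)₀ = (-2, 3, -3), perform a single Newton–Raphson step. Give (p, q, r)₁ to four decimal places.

(-0.7297, 1.8378, -1.4595)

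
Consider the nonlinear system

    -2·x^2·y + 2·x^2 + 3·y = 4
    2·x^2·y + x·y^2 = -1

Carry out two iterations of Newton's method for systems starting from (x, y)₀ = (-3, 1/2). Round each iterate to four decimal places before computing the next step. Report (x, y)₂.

At (-3, 1/2): F = (6.5000, 9.2500).
Jacobian J = [[-4·x·y + 4·x, -2·x^2 + 3], [4·x·y + y^2, 2·x^2 + 2·x·y]].
At the point, J = [[-6.0000, -15.0000], [-5.7500, 15.0000]] (det J = -176.2500).
Solving J·Δ = −F gives Δ = (1.3404, -0.1028).
Then the next iterate is (x, y)₁ = (-1.6596, 0.3972).
Round to (-1.6596, 0.3972) and repeat: F = (0.512151, 2.926162), J = [[-4.001628, -2.508544], [-2.479005, 4.190158]].
Δ = (0.4127, -0.4542), so (x, y)₂ = (-1.2469, -0.0570).

(-1.2469, -0.0570)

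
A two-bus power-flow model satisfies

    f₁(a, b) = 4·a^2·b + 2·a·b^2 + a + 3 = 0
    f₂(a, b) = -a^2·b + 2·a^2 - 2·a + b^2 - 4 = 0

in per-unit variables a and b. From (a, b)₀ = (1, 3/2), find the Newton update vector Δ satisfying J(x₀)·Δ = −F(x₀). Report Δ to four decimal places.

At (1, 3/2): F = (14.5000, -3.2500).
Jacobian J = [[8·a·b + 2·b^2 + 1, 4·a^2 + 4·a·b], [-2·a·b + 4·a - 2, -a^2 + 2·b]].
At the point, J = [[17.5000, 10.0000], [-1.0000, 2.0000]] (det J = 45.0000).
Solving J·Δ = −F gives Δ = (-1.3667, 0.9417).

(-1.3667, 0.9417)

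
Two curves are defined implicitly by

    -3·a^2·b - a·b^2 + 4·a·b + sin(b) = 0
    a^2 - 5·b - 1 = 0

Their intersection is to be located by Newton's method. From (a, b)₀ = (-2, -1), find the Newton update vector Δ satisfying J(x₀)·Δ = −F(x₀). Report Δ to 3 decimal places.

(9.264, -5.811)

At (-2, -1): F = (21.15853, 8.000).
Jacobian J = [[-6·a·b - b^2 + 4·b, -3·a^2 - 2·a·b + 4·a + cos(b)], [2·a, -5]].
At the point, J = [[-17.000, -23.45970], [-4.000, -5.000]] (det J = -8.83879).
Solving J·Δ = −F gives Δ = (9.264, -5.811).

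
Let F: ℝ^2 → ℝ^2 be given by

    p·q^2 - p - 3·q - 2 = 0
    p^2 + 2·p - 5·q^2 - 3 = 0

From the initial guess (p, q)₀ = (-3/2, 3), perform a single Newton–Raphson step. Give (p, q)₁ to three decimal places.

(-1.083, 1.361)

At (-3/2, 3): F = (-23.000, -48.750).
Jacobian J = [[q^2 - 1, 2·p·q - 3], [2·p + 2, -10·q]].
At the point, J = [[8.000, -12.000], [-1.000, -30.000]] (det J = -252.000).
Solving J·Δ = −F gives Δ = (0.417, -1.639).
Then the next iterate is (p, q)₁ = (-1.083, 1.361).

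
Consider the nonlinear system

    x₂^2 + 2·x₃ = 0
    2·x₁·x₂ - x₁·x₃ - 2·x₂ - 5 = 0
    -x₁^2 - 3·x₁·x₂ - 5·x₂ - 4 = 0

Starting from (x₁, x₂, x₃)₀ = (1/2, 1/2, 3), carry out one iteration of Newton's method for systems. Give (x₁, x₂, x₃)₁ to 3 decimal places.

(-2.171, 0.374, -0.062)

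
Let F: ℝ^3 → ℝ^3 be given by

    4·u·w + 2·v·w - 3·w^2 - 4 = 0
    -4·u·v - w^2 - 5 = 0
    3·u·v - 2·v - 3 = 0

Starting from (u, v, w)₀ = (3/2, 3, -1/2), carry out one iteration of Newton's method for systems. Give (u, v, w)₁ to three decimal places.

(2.749, -3.295, -0.037)

At (3/2, 3, -1/2): F = (-10.750, -23.250, 4.500).
Jacobian J = [[4·w, 2·w, 4·u + 2·v - 6·w], [-4·v, -4·u, -2·w], [3·v, 3·u - 2, 0]].
At the point, J = [[-2.000, -1.000, 15.000], [-12.000, -6.000, 1.000], [9.000, 2.500, 0.000]] (det J = 356.000).
Solving J·Δ = −F gives Δ = (1.249, -6.295, 0.463).
Then the next iterate is (u, v, w)₁ = (2.749, -3.295, -0.037).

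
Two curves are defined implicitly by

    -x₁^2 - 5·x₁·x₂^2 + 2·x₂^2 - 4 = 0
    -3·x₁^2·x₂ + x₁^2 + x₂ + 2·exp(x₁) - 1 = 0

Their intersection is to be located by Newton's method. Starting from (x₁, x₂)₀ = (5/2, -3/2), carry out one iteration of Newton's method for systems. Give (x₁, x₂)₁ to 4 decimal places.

(1.6301, -0.8734)

At (5/2, -3/2): F = (-33.8750, 56.239988).
Jacobian J = [[-2·x₁ - 5·x₂^2, -10·x₁·x₂ + 4·x₂], [-6·x₁·x₂ + 2·x₁ + 2·exp(x₁), -3·x₁^2 + 1]].
At the point, J = [[-16.2500, 31.5000], [51.864988, -17.7500]] (det J = -1345.309620).
Solving J·Δ = −F gives Δ = (-0.8699, 0.6266).
Then the next iterate is (x₁, x₂)₁ = (1.6301, -0.8734).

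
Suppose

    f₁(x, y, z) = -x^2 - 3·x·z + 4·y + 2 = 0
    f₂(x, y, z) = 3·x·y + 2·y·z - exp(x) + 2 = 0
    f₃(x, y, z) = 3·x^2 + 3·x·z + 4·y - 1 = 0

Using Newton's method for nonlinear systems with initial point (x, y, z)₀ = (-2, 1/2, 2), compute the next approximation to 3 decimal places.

(1.301, 2.176, -0.017)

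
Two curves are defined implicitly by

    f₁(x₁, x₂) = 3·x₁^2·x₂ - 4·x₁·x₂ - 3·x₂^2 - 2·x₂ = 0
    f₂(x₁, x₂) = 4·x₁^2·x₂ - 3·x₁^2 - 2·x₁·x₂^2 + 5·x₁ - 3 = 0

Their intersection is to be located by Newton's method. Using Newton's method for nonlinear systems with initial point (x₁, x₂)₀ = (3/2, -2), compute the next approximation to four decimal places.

At (3/2, -2): F = (-9.5000, -32.2500).
Jacobian J = [[6·x₁·x₂ - 4·x₂, 3·x₁^2 - 4·x₁ - 6·x₂ - 2], [8·x₁·x₂ - 6·x₁ - 2·x₂^2 + 5, 4·x₁^2 - 4·x₁·x₂]].
At the point, J = [[-10.0000, 10.7500], [-36.0000, 21.0000]] (det J = 177.0000).
Solving J·Δ = −F gives Δ = (-0.8316, 0.1102).
Then the next iterate is (x₁, x₂)₁ = (0.6684, -1.8898).

(0.6684, -1.8898)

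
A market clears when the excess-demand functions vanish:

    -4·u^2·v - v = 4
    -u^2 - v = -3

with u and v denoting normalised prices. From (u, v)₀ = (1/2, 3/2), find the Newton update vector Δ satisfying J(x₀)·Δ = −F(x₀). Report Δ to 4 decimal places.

(-2.3750, 3.6250)

At (1/2, 3/2): F = (-7.0000, 1.2500).
Jacobian J = [[-8·u·v, -4·u^2 - 1], [-2·u, -1]].
At the point, J = [[-6.0000, -2.0000], [-1.0000, -1.0000]] (det J = 4.0000).
Solving J·Δ = −F gives Δ = (-2.3750, 3.6250).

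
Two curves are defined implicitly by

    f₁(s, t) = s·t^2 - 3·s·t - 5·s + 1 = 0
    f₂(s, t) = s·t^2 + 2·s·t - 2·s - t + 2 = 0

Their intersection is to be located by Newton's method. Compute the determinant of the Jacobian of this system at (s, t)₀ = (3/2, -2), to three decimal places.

-41.000

J = [[t^2 - 3·t - 5, 2·s·t - 3·s], [t^2 + 2·t - 2, 2·s·t + 2·s - 1]].
At the point, J = [[5.000, -10.500], [-2.000, -4.000]].
det J = -41.000.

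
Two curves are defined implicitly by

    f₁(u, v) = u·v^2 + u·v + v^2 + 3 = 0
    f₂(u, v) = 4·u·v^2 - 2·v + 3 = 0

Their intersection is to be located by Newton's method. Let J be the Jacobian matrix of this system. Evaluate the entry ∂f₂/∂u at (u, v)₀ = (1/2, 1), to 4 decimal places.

4.0000

∂f₂/∂u = 4·v^2.
At (1/2, 1) this is 4.0000.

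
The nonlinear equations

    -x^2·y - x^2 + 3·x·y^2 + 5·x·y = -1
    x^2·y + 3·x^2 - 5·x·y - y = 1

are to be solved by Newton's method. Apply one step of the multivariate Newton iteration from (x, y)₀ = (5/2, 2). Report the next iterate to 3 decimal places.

(1.848, 1.098)

At (5/2, 2): F = (37.250, 3.250).
Jacobian J = [[-2·x·y - 2·x + 3·y^2 + 5·y, -x^2 + 6·x·y + 5·x], [2·x·y + 6·x - 5·y, x^2 - 5·x - 1]].
At the point, J = [[7.000, 36.250], [15.000, -7.250]] (det J = -594.500).
Solving J·Δ = −F gives Δ = (-0.652, -0.902).
Then the next iterate is (x, y)₁ = (1.848, 1.098).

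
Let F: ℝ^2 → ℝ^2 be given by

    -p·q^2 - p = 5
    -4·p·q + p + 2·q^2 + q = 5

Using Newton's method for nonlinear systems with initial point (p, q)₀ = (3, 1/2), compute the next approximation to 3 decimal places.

(-4.000, 0.500)

At (3, 1/2): F = (-8.750, -7.000).
Jacobian J = [[-q^2 - 1, -2·p·q], [-4·q + 1, -4·p + 4·q + 1]].
At the point, J = [[-1.250, -3.000], [-1.000, -9.000]] (det J = 8.250).
Solving J·Δ = −F gives Δ = (-7.000, 0.000).
Then the next iterate is (p, q)₁ = (-4.000, 0.500).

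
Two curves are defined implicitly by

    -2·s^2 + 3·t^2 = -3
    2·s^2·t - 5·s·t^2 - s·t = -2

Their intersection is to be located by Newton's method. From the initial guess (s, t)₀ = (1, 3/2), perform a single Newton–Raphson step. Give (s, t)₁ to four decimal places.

(1.3319, 0.7864)

At (1, 3/2): F = (7.7500, -7.7500).
Jacobian J = [[-4·s, 6·t], [4·s·t - 5·t^2 - t, 2·s^2 - 10·s·t - s]].
At the point, J = [[-4.0000, 9.0000], [-6.7500, -14.0000]] (det J = 116.7500).
Solving J·Δ = −F gives Δ = (0.3319, -0.7136).
Then the next iterate is (s, t)₁ = (1.3319, 0.7864).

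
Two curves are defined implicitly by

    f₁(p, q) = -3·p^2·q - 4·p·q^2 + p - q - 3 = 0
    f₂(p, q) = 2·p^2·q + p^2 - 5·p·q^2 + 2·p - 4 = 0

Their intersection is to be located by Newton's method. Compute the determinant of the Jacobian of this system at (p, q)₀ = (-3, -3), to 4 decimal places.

J = [[-6·p·q - 4·q^2 + 1, -3·p^2 - 8·p·q - 1], [4·p·q + 2·p - 5·q^2 + 2, 2·p^2 - 10·p·q]].
At the point, J = [[-89.0000, -100.0000], [-13.0000, -72.0000]].
det J = 5108.0000.

5108.0000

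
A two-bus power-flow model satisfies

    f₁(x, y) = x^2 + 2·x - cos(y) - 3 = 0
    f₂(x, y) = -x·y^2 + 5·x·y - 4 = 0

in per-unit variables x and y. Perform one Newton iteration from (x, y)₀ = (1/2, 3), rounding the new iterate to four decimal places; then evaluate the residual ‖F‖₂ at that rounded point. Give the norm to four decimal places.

At (1/2, 3): F = (-0.760008, -1.0000).
Jacobian J = [[2·x + 2, sin(y)], [-y^2 + 5·y, -2·x·y + 5·x]].
At the point, J = [[3.0000, 0.141120], [6.0000, -0.5000]] (det J = -2.346720).
Solving J·Δ = −F gives Δ = (0.2221, 0.6648).
Then the next iterate is (x, y)₁ = (0.7221, 3.6648).
Re-evaluating at (0.7221, 3.6648): F = (-0.168151, -0.466591), so ‖F‖₂ = 0.4960.

0.4960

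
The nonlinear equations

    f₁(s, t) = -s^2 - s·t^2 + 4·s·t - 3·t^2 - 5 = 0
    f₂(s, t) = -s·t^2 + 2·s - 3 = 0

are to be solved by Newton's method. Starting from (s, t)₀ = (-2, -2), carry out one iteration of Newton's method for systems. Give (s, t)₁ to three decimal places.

At (-2, -2): F = (3.000, 1.000).
Jacobian J = [[-2·s - t^2 + 4·t, -2·s·t + 4·s - 6·t], [-t^2 + 2, -2·s·t]].
At the point, J = [[-8.000, -4.000], [-2.000, -8.000]] (det J = 56.000).
Solving J·Δ = −F gives Δ = (0.357, 0.036).
Then the next iterate is (s, t)₁ = (-1.643, -1.964).

(-1.643, -1.964)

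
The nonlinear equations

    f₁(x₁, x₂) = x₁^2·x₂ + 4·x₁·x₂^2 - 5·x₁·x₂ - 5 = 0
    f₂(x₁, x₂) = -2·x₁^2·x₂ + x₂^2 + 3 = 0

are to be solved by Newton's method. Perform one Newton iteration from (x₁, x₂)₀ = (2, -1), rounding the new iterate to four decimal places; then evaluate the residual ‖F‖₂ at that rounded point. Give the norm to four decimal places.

4.5418

At (2, -1): F = (9.0000, 12.0000).
Jacobian J = [[2·x₁·x₂ + 4·x₂^2 - 5·x₂, x₁^2 + 8·x₁·x₂ - 5·x₁], [-4·x₁·x₂, -2·x₁^2 + 2·x₂]].
At the point, J = [[5.0000, -22.0000], [8.0000, -10.0000]] (det J = 126.0000).
Solving J·Δ = −F gives Δ = (-1.3810, 0.0952).
Then the next iterate is (x₁, x₂)₁ = (0.6190, -0.9048).
Re-evaluating at (0.6190, -0.9048): F = (-0.519318, 4.512031), so ‖F‖₂ = 4.5418.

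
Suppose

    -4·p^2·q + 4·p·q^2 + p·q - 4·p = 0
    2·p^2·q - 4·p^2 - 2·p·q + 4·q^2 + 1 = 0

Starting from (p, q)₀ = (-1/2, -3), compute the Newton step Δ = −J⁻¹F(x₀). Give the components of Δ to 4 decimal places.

(-0.1308, 1.3070)

At (-1/2, -3): F = (-11.5000, 31.5000).
Jacobian J = [[-8·p·q + 4·q^2 + q - 4, -4·p^2 + 8·p·q + p], [4·p·q - 8·p - 2·q, 2·p^2 - 2·p + 8·q]].
At the point, J = [[17.0000, 10.5000], [16.0000, -22.5000]] (det J = -550.5000).
Solving J·Δ = −F gives Δ = (-0.1308, 1.3070).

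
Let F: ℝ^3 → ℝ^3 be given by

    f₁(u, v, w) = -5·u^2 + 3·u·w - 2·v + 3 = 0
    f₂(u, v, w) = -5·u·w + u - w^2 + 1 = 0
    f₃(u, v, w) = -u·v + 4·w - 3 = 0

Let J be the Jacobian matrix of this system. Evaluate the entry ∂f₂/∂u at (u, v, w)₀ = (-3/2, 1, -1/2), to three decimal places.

∂f₂/∂u = -5·w + 1.
At (-3/2, 1, -1/2) this is 3.500.

3.500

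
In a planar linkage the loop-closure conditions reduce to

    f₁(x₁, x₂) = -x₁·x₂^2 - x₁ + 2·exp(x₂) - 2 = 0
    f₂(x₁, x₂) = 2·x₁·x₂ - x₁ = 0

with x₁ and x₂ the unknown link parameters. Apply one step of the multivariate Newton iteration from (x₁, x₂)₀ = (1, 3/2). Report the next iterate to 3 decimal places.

(0.756, 0.744)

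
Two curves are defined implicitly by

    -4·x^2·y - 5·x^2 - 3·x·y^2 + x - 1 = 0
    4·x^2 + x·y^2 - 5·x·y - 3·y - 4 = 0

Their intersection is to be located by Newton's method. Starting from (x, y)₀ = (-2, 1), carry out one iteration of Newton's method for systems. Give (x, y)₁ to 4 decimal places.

(-0.5909, 4.7273)

At (-2, 1): F = (-33.0000, 17.0000).
Jacobian J = [[-8·x·y - 10·x - 3·y^2 + 1, -4·x^2 - 6·x·y], [8·x + y^2 - 5·y, 2·x·y - 5·x - 3]].
At the point, J = [[34.0000, -4.0000], [-20.0000, 3.0000]] (det J = 22.0000).
Solving J·Δ = −F gives Δ = (1.4091, 3.7273).
Then the next iterate is (x, y)₁ = (-0.5909, 4.7273).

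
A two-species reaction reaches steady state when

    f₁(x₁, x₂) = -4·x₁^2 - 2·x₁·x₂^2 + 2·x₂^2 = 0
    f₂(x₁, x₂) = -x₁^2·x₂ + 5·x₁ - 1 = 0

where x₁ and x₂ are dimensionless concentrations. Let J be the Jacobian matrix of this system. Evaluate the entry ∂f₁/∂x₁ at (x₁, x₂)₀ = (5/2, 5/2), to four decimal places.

-32.5000

∂f₁/∂x₁ = -8·x₁ - 2·x₂^2.
At (5/2, 5/2) this is -32.5000.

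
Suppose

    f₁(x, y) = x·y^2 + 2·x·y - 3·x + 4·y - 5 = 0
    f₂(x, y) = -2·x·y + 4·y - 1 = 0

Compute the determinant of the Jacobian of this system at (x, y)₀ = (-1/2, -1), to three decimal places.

J = [[y^2 + 2·y - 3, 2·x·y + 2·x + 4], [-2·y, -2·x + 4]].
At the point, J = [[-4.000, 4.000], [2.000, 5.000]].
det J = -28.000.

-28.000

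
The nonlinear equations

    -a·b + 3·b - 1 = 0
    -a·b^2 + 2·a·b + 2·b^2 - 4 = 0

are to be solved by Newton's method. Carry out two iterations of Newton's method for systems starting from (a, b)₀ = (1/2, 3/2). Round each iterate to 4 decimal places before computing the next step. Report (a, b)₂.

At (1/2, 3/2): F = (2.7500, 0.8750).
Jacobian J = [[-b, -a + 3], [-b^2 + 2·b, -2·a·b + 2·a + 4·b]].
At the point, J = [[-1.5000, 2.5000], [0.7500, 5.5000]] (det J = -10.1250).
Solving J·Δ = −F gives Δ = (1.2778, -0.3333).
Then the next iterate is (a, b)₁ = (1.7778, 1.1667).
Round to (1.7778, 1.1667) and repeat: F = (0.425941, 0.450775), J = [[-1.1667, 1.2222], [0.972211, 4.074081]].
Δ = (0.1993, -0.1582), so (a, b)₂ = (1.9771, 1.0085).

(1.9771, 1.0085)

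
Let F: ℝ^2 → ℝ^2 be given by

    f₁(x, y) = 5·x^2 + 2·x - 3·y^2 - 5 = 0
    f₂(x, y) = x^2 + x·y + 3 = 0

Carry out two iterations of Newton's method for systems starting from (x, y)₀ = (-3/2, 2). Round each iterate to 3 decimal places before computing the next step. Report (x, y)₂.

(-4.621, 5.129)

At (-3/2, 2): F = (-8.750, 2.250).
Jacobian J = [[10·x + 2, -6·y], [2·x + y, x]].
At the point, J = [[-13.000, -12.000], [-1.000, -1.500]] (det J = 7.500).
Solving J·Δ = −F gives Δ = (-5.350, 5.067).
Then the next iterate is (x, y)₁ = (-6.850, 7.067).
Round to (-6.850, 7.067) and repeat: F = (66.08503, 1.51355), J = [[-66.500, -42.402], [-6.633, -6.850]].
Δ = (2.229, -1.938), so (x, y)₂ = (-4.621, 5.129).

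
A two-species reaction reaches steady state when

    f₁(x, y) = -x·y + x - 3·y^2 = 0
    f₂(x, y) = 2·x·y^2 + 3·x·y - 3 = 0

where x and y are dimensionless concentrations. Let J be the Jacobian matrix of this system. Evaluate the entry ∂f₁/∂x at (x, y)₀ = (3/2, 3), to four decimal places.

∂f₁/∂x = -y + 1.
At (3/2, 3) this is -2.0000.

-2.0000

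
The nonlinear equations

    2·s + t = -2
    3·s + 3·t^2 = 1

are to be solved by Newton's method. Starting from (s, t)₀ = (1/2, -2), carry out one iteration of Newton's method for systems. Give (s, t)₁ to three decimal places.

(-0.407, -1.185)

At (1/2, -2): F = (1.000, 12.500).
Jacobian J = [[2, 1], [3, 6·t]].
At the point, J = [[2.000, 1.000], [3.000, -12.000]] (det J = -27.000).
Solving J·Δ = −F gives Δ = (-0.907, 0.815).
Then the next iterate is (s, t)₁ = (-0.407, -1.185).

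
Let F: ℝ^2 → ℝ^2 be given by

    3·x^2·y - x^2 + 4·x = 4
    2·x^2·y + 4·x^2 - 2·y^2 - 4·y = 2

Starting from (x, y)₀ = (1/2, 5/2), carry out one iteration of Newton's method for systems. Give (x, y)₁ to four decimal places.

(0.6465, 0.9495)

At (1/2, 5/2): F = (-0.3750, -22.2500).
Jacobian J = [[6·x·y - 2·x + 4, 3·x^2], [4·x·y + 8·x, 2·x^2 - 4·y - 4]].
At the point, J = [[10.5000, 0.7500], [9.0000, -13.5000]] (det J = -148.5000).
Solving J·Δ = −F gives Δ = (0.1465, -1.5505).
Then the next iterate is (x, y)₁ = (0.6465, 0.9495).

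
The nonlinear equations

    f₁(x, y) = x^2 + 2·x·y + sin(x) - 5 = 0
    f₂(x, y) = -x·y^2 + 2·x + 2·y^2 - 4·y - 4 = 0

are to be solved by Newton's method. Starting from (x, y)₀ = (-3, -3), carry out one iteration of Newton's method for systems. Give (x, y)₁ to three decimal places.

At (-3, -3): F = (21.85888, 47.000).
Jacobian J = [[2·x + 2·y + cos(x), 2·x], [-y^2 + 2, -2·x·y + 4·y - 4]].
At the point, J = [[-12.98999, -6.000], [-7.000, -34.000]] (det J = 399.65974).
Solving J·Δ = −F gives Δ = (1.154, 1.145).
Then the next iterate is (x, y)₁ = (-1.846, -1.855).

(-1.846, -1.855)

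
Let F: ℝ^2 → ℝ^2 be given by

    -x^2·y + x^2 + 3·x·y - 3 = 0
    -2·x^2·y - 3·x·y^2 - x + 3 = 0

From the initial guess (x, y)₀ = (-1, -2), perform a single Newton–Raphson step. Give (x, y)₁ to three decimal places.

(-0.952, -0.643)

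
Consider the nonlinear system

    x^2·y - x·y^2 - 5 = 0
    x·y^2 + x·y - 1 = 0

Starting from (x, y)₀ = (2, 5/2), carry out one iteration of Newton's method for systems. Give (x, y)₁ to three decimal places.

At (2, 5/2): F = (-7.500, 16.500).
Jacobian J = [[2·x·y - y^2, x^2 - 2·x·y], [y^2 + y, 2·x·y + x]].
At the point, J = [[3.750, -6.000], [8.750, 12.000]] (det J = 97.500).
Solving J·Δ = −F gives Δ = (-0.092, -1.308).
Then the next iterate is (x, y)₁ = (1.908, 1.192).

(1.908, 1.192)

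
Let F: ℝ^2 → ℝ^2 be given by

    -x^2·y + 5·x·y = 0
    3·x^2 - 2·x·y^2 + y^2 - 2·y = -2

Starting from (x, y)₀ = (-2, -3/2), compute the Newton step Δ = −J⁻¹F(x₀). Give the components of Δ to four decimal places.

(25.6667, -23.2500)

At (-2, -3/2): F = (21.0000, 28.2500).
Jacobian J = [[-2·x·y + 5·y, -x^2 + 5·x], [6·x - 2·y^2, -4·x·y + 2·y - 2]].
At the point, J = [[-13.5000, -14.0000], [-16.5000, -17.0000]] (det J = -1.5000).
Solving J·Δ = −F gives Δ = (25.6667, -23.2500).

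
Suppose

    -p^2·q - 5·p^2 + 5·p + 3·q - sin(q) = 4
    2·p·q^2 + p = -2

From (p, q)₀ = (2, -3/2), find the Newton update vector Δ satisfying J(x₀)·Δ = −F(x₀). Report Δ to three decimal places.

(-1.334, 0.472)

At (2, -3/2): F = (-11.50251, 13.000).
Jacobian J = [[-2·p·q - 10·p + 5, -p^2 - cos(q) + 3], [2·q^2 + 1, 4·p·q]].
At the point, J = [[-9.000, -1.07074], [5.500, -12.000]] (det J = 113.88905).
Solving J·Δ = −F gives Δ = (-1.334, 0.472).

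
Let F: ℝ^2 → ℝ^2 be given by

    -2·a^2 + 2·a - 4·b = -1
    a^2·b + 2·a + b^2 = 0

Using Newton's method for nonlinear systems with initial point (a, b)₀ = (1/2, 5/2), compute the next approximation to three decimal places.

At (1/2, 5/2): F = (-8.500, 7.875).
Jacobian J = [[-4·a + 2, -4], [2·a·b + 2, a^2 + 2·b]].
At the point, J = [[0.000, -4.000], [4.500, 5.250]] (det J = 18.000).
Solving J·Δ = −F gives Δ = (0.729, -2.125).
Then the next iterate is (a, b)₁ = (1.229, 0.375).

(1.229, 0.375)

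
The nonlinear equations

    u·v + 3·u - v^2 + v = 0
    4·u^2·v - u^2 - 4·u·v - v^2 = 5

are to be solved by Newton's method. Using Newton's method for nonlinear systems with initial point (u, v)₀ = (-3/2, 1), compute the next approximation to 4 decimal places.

At (-3/2, 1): F = (-6.0000, 6.7500).
Jacobian J = [[v + 3, u - 2·v + 1], [8·u·v - 2·u - 4·v, 4·u^2 - 4·u - 2·v]].
At the point, J = [[4.0000, -2.5000], [-13.0000, 13.0000]] (det J = 19.5000).
Solving J·Δ = −F gives Δ = (3.1346, 2.6154).
Then the next iterate is (u, v)₁ = (1.6346, 3.6154).

(1.6346, 3.6154)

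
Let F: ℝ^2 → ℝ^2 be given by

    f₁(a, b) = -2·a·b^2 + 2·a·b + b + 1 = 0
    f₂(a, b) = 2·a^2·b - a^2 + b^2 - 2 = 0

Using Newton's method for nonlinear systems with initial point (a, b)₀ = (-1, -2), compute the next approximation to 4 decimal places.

(-0.5702, -1.3509)

At (-1, -2): F = (11.0000, -3.0000).
Jacobian J = [[-2·b^2 + 2·b, -4·a·b + 2·a + 1], [4·a·b - 2·a, 2·a^2 + 2·b]].
At the point, J = [[-12.0000, -9.0000], [10.0000, -2.0000]] (det J = 114.0000).
Solving J·Δ = −F gives Δ = (0.4298, 0.6491).
Then the next iterate is (a, b)₁ = (-0.5702, -1.3509).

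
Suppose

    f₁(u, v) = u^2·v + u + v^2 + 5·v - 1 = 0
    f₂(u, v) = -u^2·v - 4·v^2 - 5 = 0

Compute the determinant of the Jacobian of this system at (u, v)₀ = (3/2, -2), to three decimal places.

-88.250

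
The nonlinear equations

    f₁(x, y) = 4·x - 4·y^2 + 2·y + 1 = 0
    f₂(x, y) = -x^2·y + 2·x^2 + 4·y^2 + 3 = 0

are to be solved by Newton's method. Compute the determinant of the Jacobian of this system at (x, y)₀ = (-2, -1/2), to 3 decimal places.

28.000

J = [[4, -8·y + 2], [-2·x·y + 4·x, -x^2 + 8·y]].
At the point, J = [[4.000, 6.000], [-10.000, -8.000]].
det J = 28.000.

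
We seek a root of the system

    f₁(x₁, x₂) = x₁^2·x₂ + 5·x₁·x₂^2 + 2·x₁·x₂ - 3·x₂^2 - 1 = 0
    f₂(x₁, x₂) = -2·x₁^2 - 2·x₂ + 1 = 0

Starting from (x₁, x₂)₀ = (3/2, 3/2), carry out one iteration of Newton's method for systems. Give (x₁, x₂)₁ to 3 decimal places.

(0.328, 1.765)

At (3/2, 3/2): F = (17.000, -6.500).
Jacobian J = [[2·x₁·x₂ + 5·x₂^2 + 2·x₂, x₁^2 + 10·x₁·x₂ + 2·x₁ - 6·x₂], [-4·x₁, -2]].
At the point, J = [[18.750, 18.750], [-6.000, -2.000]] (det J = 75.000).
Solving J·Δ = −F gives Δ = (-1.172, 0.265).
Then the next iterate is (x₁, x₂)₁ = (0.328, 1.765).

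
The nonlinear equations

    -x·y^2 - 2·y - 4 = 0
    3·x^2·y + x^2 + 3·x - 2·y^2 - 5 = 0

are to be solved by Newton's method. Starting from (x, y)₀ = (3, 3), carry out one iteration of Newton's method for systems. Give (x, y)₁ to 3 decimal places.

(2.142, 1.536)

At (3, 3): F = (-37.000, 76.000).
Jacobian J = [[-y^2, -2·x·y - 2], [6·x·y + 2·x + 3, 3·x^2 - 4·y]].
At the point, J = [[-9.000, -20.000], [63.000, 15.000]] (det J = 1125.000).
Solving J·Δ = −F gives Δ = (-0.858, -1.464).
Then the next iterate is (x, y)₁ = (2.142, 1.536).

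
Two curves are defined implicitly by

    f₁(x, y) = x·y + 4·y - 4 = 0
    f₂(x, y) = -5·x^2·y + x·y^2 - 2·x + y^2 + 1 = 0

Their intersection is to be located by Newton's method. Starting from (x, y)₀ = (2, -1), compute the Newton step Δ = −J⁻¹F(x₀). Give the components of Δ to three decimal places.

(1.591, 1.932)

At (2, -1): F = (-10.000, 20.000).
Jacobian J = [[y, x + 4], [-10·x·y + y^2 - 2, -5·x^2 + 2·x·y + 2·y]].
At the point, J = [[-1.000, 6.000], [19.000, -26.000]] (det J = -88.000).
Solving J·Δ = −F gives Δ = (1.591, 1.932).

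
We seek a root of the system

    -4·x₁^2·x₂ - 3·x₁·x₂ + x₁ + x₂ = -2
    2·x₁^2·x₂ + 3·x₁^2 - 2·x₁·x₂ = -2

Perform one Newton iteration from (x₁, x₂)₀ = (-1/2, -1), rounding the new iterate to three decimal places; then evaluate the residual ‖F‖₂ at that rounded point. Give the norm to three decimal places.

6.442

At (-1/2, -1): F = (0.000, 1.250).
Jacobian J = [[-8·x₁·x₂ - 3·x₂ + 1, -4·x₁^2 - 3·x₁ + 1], [4·x₁·x₂ + 6·x₁ - 2·x₂, 2·x₁^2 - 2·x₁]].
At the point, J = [[0.000, 1.500], [1.000, 1.500]] (det J = -1.500).
Solving J·Δ = −F gives Δ = (-1.250, 0.000).
Then the next iterate is (x₁, x₂)₁ = (-1.750, -1.000).
Re-evaluating at (-1.750, -1.000): F = (6.250, 1.56250), so ‖F‖₂ = 6.442.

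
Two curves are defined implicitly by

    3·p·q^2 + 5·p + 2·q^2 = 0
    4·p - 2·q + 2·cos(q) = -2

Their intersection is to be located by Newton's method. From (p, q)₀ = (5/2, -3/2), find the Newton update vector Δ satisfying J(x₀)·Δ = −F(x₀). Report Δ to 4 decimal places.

(-3.7858, -0.3722)

At (5/2, -3/2): F = (33.8750, 15.141474).
Jacobian J = [[3·q^2 + 5, 6·p·q + 4·q], [4, -2·sin(q) - 2]].
At the point, J = [[11.7500, -28.5000], [4.0000, -0.005010]] (det J = 113.941132).
Solving J·Δ = −F gives Δ = (-3.7858, -0.3722).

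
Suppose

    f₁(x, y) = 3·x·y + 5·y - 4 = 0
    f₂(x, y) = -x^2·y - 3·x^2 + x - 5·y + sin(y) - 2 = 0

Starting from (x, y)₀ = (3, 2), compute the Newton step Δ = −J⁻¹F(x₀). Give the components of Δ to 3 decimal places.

(-1.243, -1.181)

At (3, 2): F = (24.000, -53.09070).
Jacobian J = [[3·y, 3·x + 5], [-2·x·y - 6·x + 1, -x^2 + cos(y) - 5]].
At the point, J = [[6.000, 14.000], [-29.000, -14.41615]] (det J = 319.50312).
Solving J·Δ = −F gives Δ = (-1.243, -1.181).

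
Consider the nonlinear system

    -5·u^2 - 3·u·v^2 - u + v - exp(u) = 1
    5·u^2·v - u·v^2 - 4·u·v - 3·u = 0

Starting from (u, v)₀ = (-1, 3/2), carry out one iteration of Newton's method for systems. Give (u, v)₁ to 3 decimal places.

At (-1, 3/2): F = (2.88212, 18.750).
Jacobian J = [[-10·u - 3·v^2 - exp(u) - 1, -6·u·v + 1], [10·u·v - v^2 - 4·v - 3, 5·u^2 - 2·u·v - 4·u]].
At the point, J = [[1.88212, 10.000], [-26.250, 12.000]] (det J = 285.08545).
Solving J·Δ = −F gives Δ = (0.536, -0.389).
Then the next iterate is (u, v)₁ = (-0.464, 1.111).

(-0.464, 1.111)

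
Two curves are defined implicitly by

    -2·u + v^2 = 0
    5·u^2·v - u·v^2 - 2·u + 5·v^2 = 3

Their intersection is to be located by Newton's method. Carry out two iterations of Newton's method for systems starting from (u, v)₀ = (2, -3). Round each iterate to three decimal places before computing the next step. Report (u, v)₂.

At (2, -3): F = (5.000, -40.000).
Jacobian J = [[-2, 2·v], [10·u·v - v^2 - 2, 5·u^2 - 2·u·v + 10·v]].
At the point, J = [[-2.000, -6.000], [-71.000, 2.000]] (det J = -430.000).
Solving J·Δ = −F gives Δ = (-0.535, 1.012).
Then the next iterate is (u, v)₁ = (1.465, -1.988).
Round to (1.465, -1.988) and repeat: F = (1.02214, -13.29265), J = [[-2.000, -3.976], [-35.07634, -3.32403]].
Δ = (-0.424, 0.470), so (u, v)₂ = (1.041, -1.518).

(1.041, -1.518)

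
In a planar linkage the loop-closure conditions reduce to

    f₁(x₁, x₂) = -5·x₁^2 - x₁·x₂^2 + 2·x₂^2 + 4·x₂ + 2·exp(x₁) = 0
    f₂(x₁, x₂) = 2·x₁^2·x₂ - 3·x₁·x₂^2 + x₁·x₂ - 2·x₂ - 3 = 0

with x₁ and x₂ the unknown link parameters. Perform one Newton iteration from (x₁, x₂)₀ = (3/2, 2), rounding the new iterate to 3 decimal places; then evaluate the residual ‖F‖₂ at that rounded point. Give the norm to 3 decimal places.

3.182

At (3/2, 2): F = (7.71338, -13.000).
Jacobian J = [[-10·x₁ - x₂^2 + 2·exp(x₁), -2·x₁·x₂ + 4·x₂ + 4], [4·x₁·x₂ - 3·x₂^2 + x₂, 2·x₁^2 - 6·x₁·x₂ + x₁ - 2]].
At the point, J = [[-10.03662, 6.000], [2.000, -14.000]] (det J = 128.51271).
Solving J·Δ = −F gives Δ = (0.233, -0.895).
Then the next iterate is (x₁, x₂)₁ = (1.733, 1.105).
Re-evaluating at (1.733, 1.105): F = (1.04477, -3.00588), so ‖F‖₂ = 3.182.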